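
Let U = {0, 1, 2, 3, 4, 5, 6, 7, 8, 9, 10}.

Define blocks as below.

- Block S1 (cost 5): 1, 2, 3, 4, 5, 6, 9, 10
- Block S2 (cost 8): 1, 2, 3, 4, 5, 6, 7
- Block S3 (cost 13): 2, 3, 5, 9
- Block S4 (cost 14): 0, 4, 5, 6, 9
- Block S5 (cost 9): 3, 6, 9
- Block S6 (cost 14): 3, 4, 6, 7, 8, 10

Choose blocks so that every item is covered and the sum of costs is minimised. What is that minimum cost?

S1, S4, S6 together cover every item (S1 ∪ S4 ∪ S6 = {0, 1, 2, 3, 4, 5, 6, 7, 8, 9, 10}); total cost 5 + 14 + 14 = 33.
No covering selection has total cost below 33.

33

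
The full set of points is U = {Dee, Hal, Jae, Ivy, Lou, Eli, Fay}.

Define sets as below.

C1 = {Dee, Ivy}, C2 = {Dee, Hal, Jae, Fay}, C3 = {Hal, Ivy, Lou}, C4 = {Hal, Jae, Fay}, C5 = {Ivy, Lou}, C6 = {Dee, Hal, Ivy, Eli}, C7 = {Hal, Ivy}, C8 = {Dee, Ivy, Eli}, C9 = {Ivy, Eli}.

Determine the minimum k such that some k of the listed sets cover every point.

3

Take {C2, C3, C8}. Their union is {Dee, Hal, Jae, Ivy, Lou, Eli, Fay}, which is all 7 points.
No 2 of the 9 sets cover everything (all 36 combinations miss at least one point), so 3 is optimal.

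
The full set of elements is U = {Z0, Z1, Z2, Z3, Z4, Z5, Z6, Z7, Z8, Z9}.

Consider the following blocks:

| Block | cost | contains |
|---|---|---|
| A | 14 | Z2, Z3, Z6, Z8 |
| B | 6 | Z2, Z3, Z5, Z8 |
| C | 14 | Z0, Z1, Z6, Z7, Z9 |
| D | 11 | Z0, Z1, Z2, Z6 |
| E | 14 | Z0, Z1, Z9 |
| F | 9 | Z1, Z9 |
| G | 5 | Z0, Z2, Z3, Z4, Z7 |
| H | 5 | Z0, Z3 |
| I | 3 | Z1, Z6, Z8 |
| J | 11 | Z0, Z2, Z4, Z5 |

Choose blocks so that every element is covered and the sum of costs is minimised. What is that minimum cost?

B, F, G, I together cover every element (B ∪ F ∪ G ∪ I = {Z0, Z1, Z2, Z3, Z4, Z5, Z6, Z7, Z8, Z9}); total cost 6 + 9 + 5 + 3 = 23.
No covering selection has total cost below 23.

23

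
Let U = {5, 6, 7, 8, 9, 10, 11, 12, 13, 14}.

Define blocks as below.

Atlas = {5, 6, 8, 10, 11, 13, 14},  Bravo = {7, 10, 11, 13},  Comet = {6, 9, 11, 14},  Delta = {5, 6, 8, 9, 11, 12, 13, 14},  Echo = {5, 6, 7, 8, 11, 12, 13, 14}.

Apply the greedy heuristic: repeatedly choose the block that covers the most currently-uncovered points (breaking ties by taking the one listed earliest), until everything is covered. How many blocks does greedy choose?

Greedy: pick Delta (covers 8 new) → pick Bravo (covers 2 new). Total picks: 2.

2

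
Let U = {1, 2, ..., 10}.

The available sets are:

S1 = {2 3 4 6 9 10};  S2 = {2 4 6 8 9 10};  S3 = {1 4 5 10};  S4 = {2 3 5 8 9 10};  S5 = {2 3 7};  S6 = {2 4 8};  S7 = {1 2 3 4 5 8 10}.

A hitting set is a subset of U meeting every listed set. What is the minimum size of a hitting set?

2

H = {1, 2} meets every set (each contains at least one member of H), and |H| = 2.
The sets S3, S5 are pairwise disjoint, so any hitting set needs a separate item for each — at least 2. Hence 2 is optimal.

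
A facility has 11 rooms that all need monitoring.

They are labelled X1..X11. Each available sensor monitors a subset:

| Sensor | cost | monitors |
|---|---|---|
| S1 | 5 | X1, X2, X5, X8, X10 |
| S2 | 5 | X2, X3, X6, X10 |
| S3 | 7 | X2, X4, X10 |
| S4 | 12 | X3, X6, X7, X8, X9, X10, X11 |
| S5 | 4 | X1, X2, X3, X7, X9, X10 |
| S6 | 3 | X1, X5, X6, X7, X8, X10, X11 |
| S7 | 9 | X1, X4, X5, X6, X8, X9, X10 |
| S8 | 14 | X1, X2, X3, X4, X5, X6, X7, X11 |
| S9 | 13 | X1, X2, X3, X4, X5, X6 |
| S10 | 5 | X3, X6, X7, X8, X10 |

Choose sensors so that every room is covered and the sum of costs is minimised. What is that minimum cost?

S3, S5, S6 together cover every room (S3 ∪ S5 ∪ S6 = {X1, X2, X3, X4, X5, X6, X7, X8, X9, X10, X11}); total cost 7 + 4 + 3 = 14.
No covering selection has total cost below 14.

14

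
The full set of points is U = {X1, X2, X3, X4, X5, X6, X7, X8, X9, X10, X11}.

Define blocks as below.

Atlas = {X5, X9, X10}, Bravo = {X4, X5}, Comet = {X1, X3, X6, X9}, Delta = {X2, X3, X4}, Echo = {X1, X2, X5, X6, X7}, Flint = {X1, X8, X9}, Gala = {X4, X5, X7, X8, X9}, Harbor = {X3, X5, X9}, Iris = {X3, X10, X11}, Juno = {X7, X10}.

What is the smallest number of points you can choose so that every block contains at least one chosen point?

The 4 points {X4, X5, X9, X10} hit every block.
No choice of 3 points meets every block, so 4 is the minimum.

4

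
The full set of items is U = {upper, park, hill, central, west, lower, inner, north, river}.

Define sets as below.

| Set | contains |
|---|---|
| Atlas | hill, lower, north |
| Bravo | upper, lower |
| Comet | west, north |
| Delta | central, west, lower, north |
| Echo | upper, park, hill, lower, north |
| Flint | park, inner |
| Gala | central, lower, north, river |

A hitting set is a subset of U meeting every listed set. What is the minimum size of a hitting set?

Take H = {lower, inner, north}. Each listed set contains at least one of these, so H is a hitting set of size 3.
The sets Bravo, Comet, Flint are pairwise disjoint, so any hitting set needs a separate item for each — at least 3. Hence 3 is optimal.

3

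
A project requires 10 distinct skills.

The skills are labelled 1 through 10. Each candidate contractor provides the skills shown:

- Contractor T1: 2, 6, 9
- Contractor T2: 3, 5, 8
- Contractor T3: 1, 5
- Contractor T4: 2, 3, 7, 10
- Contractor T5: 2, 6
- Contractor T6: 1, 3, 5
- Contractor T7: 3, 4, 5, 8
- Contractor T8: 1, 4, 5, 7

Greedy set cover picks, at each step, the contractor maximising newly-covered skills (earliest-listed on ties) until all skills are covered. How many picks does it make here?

4

Greedy: pick T4 (covers 4 new) → pick T7 (covers 3 new) → pick T1 (covers 2 new) → pick T3 (covers 1 new). Total picks: 4.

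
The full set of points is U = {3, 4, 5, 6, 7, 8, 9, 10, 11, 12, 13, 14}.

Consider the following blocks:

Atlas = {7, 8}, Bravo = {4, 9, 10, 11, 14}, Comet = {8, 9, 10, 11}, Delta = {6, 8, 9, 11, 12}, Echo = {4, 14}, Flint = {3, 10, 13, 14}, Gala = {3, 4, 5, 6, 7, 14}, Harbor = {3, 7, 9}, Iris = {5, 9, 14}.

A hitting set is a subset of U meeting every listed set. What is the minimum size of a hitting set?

3

H = {7, 9, 14} meets every block (each contains at least one member of H), and |H| = 3.
No choice of 2 points meets every block, so 3 is the minimum.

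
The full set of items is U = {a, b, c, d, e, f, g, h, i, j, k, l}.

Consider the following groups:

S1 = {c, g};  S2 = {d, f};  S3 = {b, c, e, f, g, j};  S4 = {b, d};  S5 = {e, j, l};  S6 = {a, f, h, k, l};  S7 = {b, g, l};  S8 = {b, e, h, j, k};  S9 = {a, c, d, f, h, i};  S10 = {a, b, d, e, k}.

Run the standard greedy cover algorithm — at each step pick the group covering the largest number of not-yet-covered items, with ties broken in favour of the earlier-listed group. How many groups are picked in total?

Greedy: pick S3 (covers 6 new) → pick S6 (covers 4 new) → pick S9 (covers 2 new). Total picks: 3.

3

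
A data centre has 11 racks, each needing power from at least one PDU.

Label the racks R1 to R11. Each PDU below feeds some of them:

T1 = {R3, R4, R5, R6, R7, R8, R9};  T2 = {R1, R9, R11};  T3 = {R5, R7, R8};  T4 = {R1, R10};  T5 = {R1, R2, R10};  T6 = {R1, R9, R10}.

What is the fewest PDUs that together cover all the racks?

3

T1 and T2 and T5 together: T1 ∪ T2 ∪ T5 = {R1, R2, R3, R4, R5, R6, R7, R8, R9, R10, R11} — every rack is covered.
Only T5 contains R2, so T5 is forced; the remaining 8 racks need at least 2 more PDUs (each remaining PDU adds at most 7) — so at least 3 PDUs are needed, and 3 is optimal.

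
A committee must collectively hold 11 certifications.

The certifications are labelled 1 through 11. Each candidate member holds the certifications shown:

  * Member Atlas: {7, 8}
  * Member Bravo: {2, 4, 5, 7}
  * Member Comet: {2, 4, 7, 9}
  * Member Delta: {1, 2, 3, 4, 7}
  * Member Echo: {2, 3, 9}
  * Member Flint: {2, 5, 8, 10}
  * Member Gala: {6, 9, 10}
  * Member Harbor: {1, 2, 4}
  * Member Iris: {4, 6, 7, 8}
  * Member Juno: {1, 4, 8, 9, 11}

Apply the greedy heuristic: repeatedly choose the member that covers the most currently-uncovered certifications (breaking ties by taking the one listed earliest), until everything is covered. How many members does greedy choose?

Greedy: pick Delta (covers 5 new) → pick Flint (covers 3 new) → pick Gala (covers 2 new) → pick Juno (covers 1 new). Total picks: 4.

4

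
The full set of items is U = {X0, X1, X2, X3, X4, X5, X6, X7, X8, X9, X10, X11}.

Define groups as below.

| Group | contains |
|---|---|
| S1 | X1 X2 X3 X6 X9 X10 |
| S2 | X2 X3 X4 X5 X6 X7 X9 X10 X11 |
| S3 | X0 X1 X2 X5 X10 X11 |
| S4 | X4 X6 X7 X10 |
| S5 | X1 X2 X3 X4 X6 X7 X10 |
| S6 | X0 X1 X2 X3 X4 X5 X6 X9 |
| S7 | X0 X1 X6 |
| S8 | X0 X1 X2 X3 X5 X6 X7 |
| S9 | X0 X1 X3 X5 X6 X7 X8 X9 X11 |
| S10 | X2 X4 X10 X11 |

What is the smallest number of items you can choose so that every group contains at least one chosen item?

2

Take H = {X6, X11}. Each listed group contains at least one of these, so H is a hitting set of size 2.
The groups S7, S10 are pairwise disjoint, so any hitting set needs a separate item for each — at least 2. Hence 2 is optimal.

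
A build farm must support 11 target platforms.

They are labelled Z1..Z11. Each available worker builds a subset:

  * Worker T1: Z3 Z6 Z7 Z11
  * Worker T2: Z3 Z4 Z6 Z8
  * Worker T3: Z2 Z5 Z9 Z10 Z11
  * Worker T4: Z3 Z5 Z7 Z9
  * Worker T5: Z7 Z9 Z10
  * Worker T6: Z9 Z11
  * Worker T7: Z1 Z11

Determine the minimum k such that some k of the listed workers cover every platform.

4

Take {T2, T3, T4, T7}. Their union is {Z1, Z2, Z3, Z4, Z5, Z6, Z7, Z8, Z9, Z10, Z11}, which is all 11 platforms.
Only T7 contains Z1, so T7 is forced; the remaining 9 platforms need at least 3 more workers (each remaining worker adds at most 4) — so at least 4 workers are needed, and 4 is optimal.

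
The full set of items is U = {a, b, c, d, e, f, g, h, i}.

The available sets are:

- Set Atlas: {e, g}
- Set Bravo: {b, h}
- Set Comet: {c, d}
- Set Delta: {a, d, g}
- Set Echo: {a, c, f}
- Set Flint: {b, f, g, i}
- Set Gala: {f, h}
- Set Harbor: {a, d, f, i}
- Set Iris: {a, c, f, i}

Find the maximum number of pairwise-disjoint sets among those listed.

Atlas, Bravo, Echo are pairwise disjoint (Atlas={e,g}; Bravo={b,h}; Echo={a,c,f}).
Every remaining set overlaps one of these, and no 4 of the listed sets are pairwise disjoint, so 3 is the maximum.

3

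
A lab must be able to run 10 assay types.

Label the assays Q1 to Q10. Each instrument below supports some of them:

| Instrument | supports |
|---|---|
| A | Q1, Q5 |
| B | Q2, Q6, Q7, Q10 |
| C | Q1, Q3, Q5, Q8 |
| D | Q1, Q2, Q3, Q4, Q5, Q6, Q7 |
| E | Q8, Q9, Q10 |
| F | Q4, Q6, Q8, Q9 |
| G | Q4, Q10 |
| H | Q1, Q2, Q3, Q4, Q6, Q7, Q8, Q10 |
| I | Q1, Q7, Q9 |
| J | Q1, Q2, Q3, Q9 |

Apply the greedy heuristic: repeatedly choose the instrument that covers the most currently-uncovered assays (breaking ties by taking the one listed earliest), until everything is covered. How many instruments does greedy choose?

3

Greedy: pick H (covers 8 new) → pick A (covers 1 new) → pick E (covers 1 new). Total picks: 3.
(The true minimum cover uses only 2 instruments, so greedy is not optimal here.)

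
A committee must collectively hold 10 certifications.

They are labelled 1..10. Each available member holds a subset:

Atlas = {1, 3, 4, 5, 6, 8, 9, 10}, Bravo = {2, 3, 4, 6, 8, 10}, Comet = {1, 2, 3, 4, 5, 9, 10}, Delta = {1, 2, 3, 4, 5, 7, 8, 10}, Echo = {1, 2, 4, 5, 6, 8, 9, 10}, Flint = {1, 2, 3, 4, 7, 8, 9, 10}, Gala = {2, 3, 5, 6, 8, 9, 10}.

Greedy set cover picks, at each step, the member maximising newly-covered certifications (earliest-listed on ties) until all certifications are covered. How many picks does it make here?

2

Greedy: pick Atlas (covers 8 new) → pick Delta (covers 2 new). Total picks: 2.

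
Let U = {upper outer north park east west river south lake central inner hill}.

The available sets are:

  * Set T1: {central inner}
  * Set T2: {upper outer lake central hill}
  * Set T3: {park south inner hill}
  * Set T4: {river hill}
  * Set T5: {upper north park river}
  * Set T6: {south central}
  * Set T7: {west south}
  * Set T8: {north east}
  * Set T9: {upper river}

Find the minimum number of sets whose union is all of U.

5

Take {T2, T3, T5, T7, T8}. Their union is {upper, outer, north, park, east, west, river, south, lake, central, inner, hill}, which is all 12 items.
No 4 of the 9 sets cover everything (all 126 combinations miss at least one item), so 5 is optimal.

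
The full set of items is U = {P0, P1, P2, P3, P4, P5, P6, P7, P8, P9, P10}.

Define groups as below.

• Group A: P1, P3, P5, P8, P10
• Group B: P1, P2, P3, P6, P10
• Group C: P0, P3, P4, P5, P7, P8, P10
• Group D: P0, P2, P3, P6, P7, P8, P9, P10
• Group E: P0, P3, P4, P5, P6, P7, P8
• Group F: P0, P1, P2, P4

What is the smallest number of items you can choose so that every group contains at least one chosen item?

Take H = {P0, P1}. Each listed group contains at least one of these, so H is a hitting set of size 2.
No single item lies in every group, so at least 2 are needed and 2 is optimal.

2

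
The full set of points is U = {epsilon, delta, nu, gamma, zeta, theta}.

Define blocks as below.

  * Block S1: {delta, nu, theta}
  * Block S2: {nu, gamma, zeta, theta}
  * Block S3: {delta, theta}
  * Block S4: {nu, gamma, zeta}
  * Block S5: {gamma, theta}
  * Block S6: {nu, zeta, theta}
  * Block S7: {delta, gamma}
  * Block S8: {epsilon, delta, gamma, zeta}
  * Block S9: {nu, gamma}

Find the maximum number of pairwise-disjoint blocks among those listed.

S3, S9 are pairwise disjoint (S3={delta,theta}; S9={nu,gamma}).
Every remaining block overlaps one of these, and no 3 of the listed blocks are pairwise disjoint, so 2 is the maximum.

2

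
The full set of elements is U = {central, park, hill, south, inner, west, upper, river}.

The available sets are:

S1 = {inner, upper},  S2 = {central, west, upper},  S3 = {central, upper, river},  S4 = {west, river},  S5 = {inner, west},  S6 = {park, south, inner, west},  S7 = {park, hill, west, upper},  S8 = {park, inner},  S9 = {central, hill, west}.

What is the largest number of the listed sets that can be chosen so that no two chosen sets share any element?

2

S1, S9 are pairwise disjoint (S1={inner,upper}; S9={central,hill,west}).
Every remaining set overlaps one of these, and no 3 of the listed sets are pairwise disjoint, so 2 is the maximum.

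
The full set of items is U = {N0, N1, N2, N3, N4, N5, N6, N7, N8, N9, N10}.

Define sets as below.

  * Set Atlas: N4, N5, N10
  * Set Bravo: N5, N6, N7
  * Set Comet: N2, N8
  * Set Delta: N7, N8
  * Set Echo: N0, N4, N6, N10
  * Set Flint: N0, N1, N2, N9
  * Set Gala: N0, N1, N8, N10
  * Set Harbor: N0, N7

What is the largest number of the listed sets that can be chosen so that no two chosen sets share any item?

3

Atlas, Comet, Harbor are pairwise disjoint (Atlas={N4,N5,N10}; Comet={N2,N8}; Harbor={N0,N7}).
Every remaining set overlaps one of these, and no 4 of the listed sets are pairwise disjoint, so 3 is the maximum.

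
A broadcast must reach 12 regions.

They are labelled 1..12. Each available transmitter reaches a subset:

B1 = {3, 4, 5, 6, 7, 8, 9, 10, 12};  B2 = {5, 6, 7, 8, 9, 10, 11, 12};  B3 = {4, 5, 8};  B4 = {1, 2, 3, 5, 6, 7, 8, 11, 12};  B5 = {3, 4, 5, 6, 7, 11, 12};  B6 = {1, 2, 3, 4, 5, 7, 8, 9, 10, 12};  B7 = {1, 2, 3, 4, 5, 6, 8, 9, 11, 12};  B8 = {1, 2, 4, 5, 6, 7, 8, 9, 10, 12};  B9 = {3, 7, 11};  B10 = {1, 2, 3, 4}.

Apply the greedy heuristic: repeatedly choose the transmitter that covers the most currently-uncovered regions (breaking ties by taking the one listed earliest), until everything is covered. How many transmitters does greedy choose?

2

Greedy: pick B6 (covers 10 new) → pick B2 (covers 2 new). Total picks: 2.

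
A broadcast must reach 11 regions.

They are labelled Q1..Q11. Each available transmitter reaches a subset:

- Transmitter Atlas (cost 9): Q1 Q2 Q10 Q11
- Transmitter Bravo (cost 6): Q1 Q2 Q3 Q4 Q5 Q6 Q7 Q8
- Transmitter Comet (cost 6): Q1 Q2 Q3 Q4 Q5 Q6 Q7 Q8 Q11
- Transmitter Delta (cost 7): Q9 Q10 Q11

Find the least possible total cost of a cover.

Bravo, Delta together cover every region (Bravo ∪ Delta = {Q1, Q2, Q3, Q4, Q5, Q6, Q7, Q8, Q9, Q10, Q11}); total cost 6 + 7 = 13.
No covering selection has total cost below 13.

13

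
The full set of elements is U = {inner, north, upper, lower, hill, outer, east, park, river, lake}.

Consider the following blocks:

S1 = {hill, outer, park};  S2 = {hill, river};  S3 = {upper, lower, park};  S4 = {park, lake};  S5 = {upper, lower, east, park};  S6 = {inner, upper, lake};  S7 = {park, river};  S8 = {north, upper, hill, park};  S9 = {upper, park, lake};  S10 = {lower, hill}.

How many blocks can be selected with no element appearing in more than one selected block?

3

S6, S7, S10 are pairwise disjoint (S6={inner,upper,lake}; S7={park,river}; S10={lower,hill}).
Every remaining block overlaps one of these, and no 4 of the listed blocks are pairwise disjoint, so 3 is the maximum.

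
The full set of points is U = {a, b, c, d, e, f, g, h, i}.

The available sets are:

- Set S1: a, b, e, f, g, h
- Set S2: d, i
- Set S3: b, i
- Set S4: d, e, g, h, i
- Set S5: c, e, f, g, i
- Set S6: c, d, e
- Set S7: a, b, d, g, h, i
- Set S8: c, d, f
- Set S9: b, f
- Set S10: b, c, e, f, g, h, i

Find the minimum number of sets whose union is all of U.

S7 and S10 together: S7 ∪ S10 = {a, b, c, d, e, f, g, h, i} — every point is covered.
No single set has all 9 points (the largest, S10, has 7), so 2 is optimal.

2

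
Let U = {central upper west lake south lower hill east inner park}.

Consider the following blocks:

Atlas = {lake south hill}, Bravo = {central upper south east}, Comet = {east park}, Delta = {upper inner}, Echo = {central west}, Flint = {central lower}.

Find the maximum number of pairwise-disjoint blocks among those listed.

4

Atlas, Comet, Delta, Echo are pairwise disjoint (Atlas={lake,south,hill}; Comet={east,park}; Delta={upper,inner}; Echo={central,west}).
Every remaining block overlaps one of these, and no 5 of the listed blocks are pairwise disjoint, so 4 is the maximum.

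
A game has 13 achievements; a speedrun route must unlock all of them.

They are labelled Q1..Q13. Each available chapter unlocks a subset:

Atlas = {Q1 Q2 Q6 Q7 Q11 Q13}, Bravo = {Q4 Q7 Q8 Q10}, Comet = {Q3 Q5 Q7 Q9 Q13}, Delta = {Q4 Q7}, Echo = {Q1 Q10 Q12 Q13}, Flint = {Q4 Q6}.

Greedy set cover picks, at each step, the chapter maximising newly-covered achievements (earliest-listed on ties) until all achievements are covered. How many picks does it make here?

Greedy: pick Atlas (covers 6 new) → pick Bravo (covers 3 new) → pick Comet (covers 3 new) → pick Echo (covers 1 new). Total picks: 4.

4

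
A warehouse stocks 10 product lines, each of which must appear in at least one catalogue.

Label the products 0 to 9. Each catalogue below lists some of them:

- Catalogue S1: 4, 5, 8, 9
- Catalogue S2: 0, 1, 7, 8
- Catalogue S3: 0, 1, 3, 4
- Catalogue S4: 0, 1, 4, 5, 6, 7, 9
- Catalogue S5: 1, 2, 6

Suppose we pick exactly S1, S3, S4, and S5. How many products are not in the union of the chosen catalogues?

Union of S1, S3, S4, S5 = {0, 1, 2, 3, 4, 5, 6, 7, 8, 9} — that's every product, so 0 are uncovered.

0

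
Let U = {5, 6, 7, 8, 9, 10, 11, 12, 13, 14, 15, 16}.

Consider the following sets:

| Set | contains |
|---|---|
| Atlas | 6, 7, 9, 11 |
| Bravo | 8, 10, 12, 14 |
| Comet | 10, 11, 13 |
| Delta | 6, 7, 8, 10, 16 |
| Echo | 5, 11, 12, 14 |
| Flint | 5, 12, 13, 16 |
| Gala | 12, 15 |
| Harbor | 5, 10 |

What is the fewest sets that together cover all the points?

4

Atlas and Bravo and Flint and Gala together: Atlas ∪ Bravo ∪ Flint ∪ Gala = {5, 6, 7, 8, 9, 10, 11, 12, 13, 14, 15, 16} — every point is covered.
No 3 of the 8 sets cover everything (all 56 combinations miss at least one point), so 4 is optimal.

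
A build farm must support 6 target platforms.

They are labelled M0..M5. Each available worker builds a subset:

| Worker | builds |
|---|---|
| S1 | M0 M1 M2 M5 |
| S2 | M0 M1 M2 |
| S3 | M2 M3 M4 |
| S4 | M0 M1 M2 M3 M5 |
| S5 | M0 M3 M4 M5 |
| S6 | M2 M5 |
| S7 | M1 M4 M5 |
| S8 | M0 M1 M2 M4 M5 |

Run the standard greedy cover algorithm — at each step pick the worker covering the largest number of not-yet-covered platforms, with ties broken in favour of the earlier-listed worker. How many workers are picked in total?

2

Greedy: pick S4 (covers 5 new) → pick S3 (covers 1 new). Total picks: 2.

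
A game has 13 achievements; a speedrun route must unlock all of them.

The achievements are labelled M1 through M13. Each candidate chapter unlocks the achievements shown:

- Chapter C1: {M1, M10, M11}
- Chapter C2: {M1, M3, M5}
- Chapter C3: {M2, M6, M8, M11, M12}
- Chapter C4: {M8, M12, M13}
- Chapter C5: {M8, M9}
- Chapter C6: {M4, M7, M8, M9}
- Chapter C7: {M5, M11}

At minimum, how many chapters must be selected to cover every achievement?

C1 and C2 and C3 and C4 and C6 together: C1 ∪ C2 ∪ C3 ∪ C4 ∪ C6 = {M1, M2, M3, M4, M5, M6, M7, M8, M9, M10, M11, M12, M13} — every achievement is covered.
Only C4 contains M13, so C4 is forced; the remaining 10 achievements need at least 4 more chapters (each remaining chapter adds at most 3) — so at least 5 chapters are needed, and 5 is optimal.

5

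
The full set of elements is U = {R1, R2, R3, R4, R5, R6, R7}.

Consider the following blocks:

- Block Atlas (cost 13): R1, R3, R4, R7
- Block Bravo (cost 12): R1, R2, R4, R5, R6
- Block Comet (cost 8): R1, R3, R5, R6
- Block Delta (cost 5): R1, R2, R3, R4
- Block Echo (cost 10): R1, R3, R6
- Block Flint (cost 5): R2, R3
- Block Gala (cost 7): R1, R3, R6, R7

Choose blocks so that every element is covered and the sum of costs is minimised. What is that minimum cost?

19

Bravo, Gala together cover every element (Bravo ∪ Gala = {R1, R2, R3, R4, R5, R6, R7}); total cost 12 + 7 = 19.
The greedy pick Delta, Gala, Comet costs 20; no covering selection beats 19.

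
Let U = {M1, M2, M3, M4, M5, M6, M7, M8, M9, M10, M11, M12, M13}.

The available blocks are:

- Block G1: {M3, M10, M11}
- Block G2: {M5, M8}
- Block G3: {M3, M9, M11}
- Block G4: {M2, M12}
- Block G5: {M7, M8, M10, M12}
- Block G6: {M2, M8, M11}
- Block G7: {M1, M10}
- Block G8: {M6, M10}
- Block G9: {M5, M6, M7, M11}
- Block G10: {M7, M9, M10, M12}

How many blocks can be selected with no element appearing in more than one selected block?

4

G2, G3, G4, G8 are pairwise disjoint (G2={M5,M8}; G3={M3,M9,M11}; G4={M2,M12}; G8={M6,M10}).
Every remaining block overlaps one of these, and no 5 of the listed blocks are pairwise disjoint, so 4 is the maximum.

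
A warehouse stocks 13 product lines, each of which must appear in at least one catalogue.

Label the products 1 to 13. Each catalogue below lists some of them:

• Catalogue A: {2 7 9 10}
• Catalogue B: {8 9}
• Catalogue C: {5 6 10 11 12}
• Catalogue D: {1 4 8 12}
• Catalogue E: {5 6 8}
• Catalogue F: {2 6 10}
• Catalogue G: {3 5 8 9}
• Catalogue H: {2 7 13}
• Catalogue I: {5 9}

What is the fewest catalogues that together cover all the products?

C and D and G and H together: C ∪ D ∪ G ∪ H = {1, 2, 3, 4, 5, 6, 7, 8, 9, 10, 11, 12, 13} — every product is covered.
Only D contains 1, so D is forced; the remaining 9 products need at least 3 more catalogues (each remaining catalogue adds at most 4) — so at least 4 catalogues are needed, and 4 is optimal.

4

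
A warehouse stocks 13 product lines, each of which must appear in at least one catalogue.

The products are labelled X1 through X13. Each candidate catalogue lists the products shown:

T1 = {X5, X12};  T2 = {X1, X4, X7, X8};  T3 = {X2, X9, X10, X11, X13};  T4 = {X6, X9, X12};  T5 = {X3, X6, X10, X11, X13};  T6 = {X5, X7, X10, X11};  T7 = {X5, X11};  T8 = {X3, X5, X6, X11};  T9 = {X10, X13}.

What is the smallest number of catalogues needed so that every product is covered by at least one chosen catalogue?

T2 and T3 and T4 and T8 together: T2 ∪ T3 ∪ T4 ∪ T8 = {X1, X2, X3, X4, X5, X6, X7, X8, X9, X10, X11, X12, X13} — every product is covered.
No 3 of the 9 catalogues cover everything (all 84 combinations miss at least one product), so 4 is optimal.

4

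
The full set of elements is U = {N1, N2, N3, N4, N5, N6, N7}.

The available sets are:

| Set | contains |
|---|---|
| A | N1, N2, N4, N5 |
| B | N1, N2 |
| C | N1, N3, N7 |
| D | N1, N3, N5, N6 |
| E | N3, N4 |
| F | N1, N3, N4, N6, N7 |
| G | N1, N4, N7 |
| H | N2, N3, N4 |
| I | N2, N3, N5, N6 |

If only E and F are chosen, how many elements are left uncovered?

2

Union of E, F = {N1, N3, N4, N6, N7}.
Not covered: N2, N5 — 2 elements.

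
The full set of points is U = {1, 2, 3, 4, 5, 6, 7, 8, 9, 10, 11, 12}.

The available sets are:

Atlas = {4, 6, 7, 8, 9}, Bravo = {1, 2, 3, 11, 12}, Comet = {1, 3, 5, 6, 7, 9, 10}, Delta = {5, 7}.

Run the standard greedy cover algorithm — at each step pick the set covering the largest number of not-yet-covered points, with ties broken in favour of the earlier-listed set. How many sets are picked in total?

3

Greedy: pick Comet (covers 7 new) → pick Bravo (covers 3 new) → pick Atlas (covers 2 new). Total picks: 3.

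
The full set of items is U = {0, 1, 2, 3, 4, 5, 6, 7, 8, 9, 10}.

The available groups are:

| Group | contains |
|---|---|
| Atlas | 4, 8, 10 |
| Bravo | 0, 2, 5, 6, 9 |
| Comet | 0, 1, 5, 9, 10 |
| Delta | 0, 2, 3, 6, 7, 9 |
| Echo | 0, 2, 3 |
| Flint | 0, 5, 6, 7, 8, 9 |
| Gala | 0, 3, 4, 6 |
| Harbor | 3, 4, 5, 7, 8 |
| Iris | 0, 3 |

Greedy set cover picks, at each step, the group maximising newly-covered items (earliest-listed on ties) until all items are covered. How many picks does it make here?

3

Greedy: pick Delta (covers 6 new) → pick Atlas (covers 3 new) → pick Comet (covers 2 new). Total picks: 3.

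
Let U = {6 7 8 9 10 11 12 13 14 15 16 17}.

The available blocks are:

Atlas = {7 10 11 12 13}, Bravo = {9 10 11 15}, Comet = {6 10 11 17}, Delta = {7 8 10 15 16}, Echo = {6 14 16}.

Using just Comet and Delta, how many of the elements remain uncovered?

Union of Comet, Delta = {6, 7, 8, 10, 11, 15, 16, 17}.
Not covered: 9, 12, 13, 14 — 4 elements.

4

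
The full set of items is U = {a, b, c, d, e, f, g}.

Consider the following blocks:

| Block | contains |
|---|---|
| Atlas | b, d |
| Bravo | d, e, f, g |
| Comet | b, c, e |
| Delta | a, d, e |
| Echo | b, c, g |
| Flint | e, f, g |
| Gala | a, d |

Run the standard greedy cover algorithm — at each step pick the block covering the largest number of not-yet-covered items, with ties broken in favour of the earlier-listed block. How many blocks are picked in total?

Greedy: pick Bravo (covers 4 new) → pick Comet (covers 2 new) → pick Delta (covers 1 new). Total picks: 3.

3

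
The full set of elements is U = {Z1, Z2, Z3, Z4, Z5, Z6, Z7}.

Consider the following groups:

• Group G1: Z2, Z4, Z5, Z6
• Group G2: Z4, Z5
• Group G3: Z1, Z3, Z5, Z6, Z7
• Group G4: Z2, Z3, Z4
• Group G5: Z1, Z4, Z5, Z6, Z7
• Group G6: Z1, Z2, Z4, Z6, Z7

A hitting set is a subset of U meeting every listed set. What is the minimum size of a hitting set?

H = {Z4, Z5} meets every group (each contains at least one member of H), and |H| = 2.
No single element lies in every group, so at least 2 are needed and 2 is optimal.

2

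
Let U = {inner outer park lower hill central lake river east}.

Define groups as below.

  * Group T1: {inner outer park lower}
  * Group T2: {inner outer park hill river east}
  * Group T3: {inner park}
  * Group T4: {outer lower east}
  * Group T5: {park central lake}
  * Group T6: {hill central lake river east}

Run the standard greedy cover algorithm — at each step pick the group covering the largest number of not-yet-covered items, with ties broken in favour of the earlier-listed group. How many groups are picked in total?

Greedy: pick T2 (covers 6 new) → pick T5 (covers 2 new) → pick T1 (covers 1 new). Total picks: 3.
(The true minimum cover uses only 2 groups, so greedy is not optimal here.)

3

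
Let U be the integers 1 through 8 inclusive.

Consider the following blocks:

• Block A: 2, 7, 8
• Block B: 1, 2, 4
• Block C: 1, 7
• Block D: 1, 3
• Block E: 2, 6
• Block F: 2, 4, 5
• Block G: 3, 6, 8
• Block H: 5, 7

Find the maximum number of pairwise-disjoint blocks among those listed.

3

B, G, H are pairwise disjoint (B={1,2,4}; G={3,6,8}; H={5,7}).
Every remaining block overlaps one of these, and no 4 of the listed blocks are pairwise disjoint, so 3 is the maximum.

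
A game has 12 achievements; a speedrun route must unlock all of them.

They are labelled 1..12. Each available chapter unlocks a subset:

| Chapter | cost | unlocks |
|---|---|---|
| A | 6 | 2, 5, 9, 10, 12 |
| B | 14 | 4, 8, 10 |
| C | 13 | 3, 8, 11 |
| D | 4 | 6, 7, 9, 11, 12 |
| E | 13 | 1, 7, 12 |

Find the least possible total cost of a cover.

A, B, C, D, E together cover every achievement (A ∪ B ∪ C ∪ D ∪ E = {1, 2, 3, 4, 5, 6, 7, 8, 9, 10, 11, 12}); total cost 6 + 14 + 13 + 4 + 13 = 50.
No covering selection has total cost below 50.

50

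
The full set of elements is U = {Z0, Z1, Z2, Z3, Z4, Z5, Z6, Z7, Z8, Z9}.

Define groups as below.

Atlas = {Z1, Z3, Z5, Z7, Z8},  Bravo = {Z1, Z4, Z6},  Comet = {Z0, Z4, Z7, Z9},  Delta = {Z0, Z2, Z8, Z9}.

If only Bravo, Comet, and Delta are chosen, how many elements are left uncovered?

2

Union of Bravo, Comet, Delta = {Z0, Z1, Z2, Z4, Z6, Z7, Z8, Z9}.
Not covered: Z3, Z5 — 2 elements.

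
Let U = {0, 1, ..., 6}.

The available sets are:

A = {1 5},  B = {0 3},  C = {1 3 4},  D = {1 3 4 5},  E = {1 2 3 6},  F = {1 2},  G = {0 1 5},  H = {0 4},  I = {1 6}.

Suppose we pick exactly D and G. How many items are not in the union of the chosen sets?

Union of D, G = {0, 1, 3, 4, 5}.
Not covered: 2, 6 — 2 items.

2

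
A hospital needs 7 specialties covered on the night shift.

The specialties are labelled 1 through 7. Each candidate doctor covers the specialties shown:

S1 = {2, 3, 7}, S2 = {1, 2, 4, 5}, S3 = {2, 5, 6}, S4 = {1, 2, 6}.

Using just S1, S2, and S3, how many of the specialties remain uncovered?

Union of S1, S2, S3 = {1, 2, 3, 4, 5, 6, 7} — that's every specialty, so 0 are uncovered.

0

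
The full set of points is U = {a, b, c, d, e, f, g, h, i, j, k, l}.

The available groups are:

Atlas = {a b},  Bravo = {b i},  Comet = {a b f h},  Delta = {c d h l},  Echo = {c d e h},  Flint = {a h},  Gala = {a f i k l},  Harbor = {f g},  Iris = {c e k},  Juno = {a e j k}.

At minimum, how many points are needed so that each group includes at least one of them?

Take T = {a, c, g, i}. Each listed group contains at least one of these, so T is a hitting set of size 4.
The groups Bravo, Flint, Harbor, Iris are pairwise disjoint, so any hitting set needs a separate point for each — at least 4. Hence 4 is optimal.

4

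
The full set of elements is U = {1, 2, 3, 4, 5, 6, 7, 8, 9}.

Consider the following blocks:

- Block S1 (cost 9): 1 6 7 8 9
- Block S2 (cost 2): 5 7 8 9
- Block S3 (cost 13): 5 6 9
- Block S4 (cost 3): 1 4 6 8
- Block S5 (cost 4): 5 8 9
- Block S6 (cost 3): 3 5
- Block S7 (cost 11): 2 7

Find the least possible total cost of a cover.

19

S2, S4, S6, S7 together cover every element (S2 ∪ S4 ∪ S6 ∪ S7 = {1, 2, 3, 4, 5, 6, 7, 8, 9}); total cost 2 + 3 + 3 + 11 = 19.
No covering selection has total cost below 19.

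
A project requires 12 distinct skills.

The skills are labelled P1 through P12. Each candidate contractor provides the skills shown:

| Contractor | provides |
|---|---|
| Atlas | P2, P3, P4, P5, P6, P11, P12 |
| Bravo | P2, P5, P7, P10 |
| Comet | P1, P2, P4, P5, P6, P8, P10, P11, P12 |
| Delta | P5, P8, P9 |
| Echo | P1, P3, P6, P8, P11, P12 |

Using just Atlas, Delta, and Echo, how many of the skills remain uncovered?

Union of Atlas, Delta, Echo = {P1, P2, P3, P4, P5, P6, P8, P9, P11, P12}.
Not covered: P7, P10 — 2 skills.

2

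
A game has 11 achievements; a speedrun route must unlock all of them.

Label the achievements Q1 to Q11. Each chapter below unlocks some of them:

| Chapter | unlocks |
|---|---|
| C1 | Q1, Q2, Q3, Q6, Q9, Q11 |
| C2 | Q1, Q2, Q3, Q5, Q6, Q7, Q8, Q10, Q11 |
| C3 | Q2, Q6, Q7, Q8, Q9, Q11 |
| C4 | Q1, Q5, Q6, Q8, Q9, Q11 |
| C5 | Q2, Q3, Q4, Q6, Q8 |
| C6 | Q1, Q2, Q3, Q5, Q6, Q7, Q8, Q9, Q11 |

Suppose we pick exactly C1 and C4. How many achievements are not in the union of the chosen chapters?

3

Union of C1, C4 = {Q1, Q2, Q3, Q5, Q6, Q8, Q9, Q11}.
Not covered: Q4, Q7, Q10 — 3 achievements.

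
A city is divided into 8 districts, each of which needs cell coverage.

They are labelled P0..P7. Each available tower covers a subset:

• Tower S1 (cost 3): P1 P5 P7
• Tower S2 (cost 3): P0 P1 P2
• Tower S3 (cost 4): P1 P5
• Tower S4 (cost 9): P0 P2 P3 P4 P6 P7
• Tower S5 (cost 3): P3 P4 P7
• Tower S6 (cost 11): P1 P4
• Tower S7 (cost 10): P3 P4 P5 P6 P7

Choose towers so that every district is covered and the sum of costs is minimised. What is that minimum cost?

S1, S4 together cover every district (S1 ∪ S4 = {P0, P1, P2, P3, P4, P5, P6, P7}); total cost 3 + 9 = 12.
The greedy pick S1, S2, S5, S4 costs 18; no covering selection beats 12.

12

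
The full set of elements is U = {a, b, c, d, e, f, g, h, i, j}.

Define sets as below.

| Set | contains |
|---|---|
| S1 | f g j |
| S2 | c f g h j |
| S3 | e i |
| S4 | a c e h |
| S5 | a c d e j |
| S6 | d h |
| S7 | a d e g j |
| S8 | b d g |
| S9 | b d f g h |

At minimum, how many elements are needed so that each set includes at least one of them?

The 3 elements {d, e, f} hit every set.
The sets S1, S3, S6 are pairwise disjoint, so any hitting set needs a separate element for each — at least 3. Hence 3 is optimal.

3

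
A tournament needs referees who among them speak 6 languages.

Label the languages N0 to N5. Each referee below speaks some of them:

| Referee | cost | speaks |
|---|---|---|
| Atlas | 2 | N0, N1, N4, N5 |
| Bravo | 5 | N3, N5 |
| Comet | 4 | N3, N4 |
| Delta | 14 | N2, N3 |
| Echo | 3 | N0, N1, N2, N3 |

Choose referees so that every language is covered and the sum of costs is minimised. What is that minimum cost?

Atlas, Echo together cover every language (Atlas ∪ Echo = {N0, N1, N2, N3, N4, N5}); total cost 2 + 3 = 5.
No covering selection has total cost below 5.

5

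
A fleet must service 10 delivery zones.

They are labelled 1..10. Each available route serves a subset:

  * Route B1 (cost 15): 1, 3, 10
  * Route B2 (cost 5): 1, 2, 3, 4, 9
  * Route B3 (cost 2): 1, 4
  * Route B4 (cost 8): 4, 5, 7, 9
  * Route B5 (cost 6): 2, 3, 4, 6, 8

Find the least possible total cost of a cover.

29

B1, B4, B5 together cover every zone (B1 ∪ B4 ∪ B5 = {1, 2, 3, 4, 5, 6, 7, 8, 9, 10}); total cost 15 + 8 + 6 = 29.
The greedy pick B2, B5, B4, B1 costs 34; no covering selection beats 29.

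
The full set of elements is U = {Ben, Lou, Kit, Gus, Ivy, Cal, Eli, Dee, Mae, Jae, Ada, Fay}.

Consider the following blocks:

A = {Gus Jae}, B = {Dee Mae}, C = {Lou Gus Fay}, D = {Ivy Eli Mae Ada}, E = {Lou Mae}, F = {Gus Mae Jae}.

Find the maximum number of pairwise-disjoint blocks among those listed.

2

A, D are pairwise disjoint (A={Gus,Jae}; D={Ivy,Eli,Mae,Ada}).
Every remaining block overlaps one of these, and no 3 of the listed blocks are pairwise disjoint, so 2 is the maximum.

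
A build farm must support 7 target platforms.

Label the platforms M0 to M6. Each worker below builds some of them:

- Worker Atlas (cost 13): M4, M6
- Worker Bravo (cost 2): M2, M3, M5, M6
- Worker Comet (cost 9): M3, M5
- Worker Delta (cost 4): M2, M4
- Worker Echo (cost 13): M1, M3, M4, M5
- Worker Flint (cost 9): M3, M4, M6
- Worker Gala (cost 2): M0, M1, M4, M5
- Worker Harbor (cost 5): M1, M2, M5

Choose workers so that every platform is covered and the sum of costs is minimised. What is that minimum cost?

4

Bravo, Gala together cover every platform (Bravo ∪ Gala = {M0, M1, M2, M3, M4, M5, M6}); total cost 2 + 2 = 4.
No covering selection has total cost below 4.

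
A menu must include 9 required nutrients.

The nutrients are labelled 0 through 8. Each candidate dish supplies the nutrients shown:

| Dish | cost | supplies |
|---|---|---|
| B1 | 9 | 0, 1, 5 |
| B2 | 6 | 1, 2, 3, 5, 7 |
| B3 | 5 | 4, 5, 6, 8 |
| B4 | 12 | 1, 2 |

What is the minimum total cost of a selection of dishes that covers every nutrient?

B1, B2, B3 together cover every nutrient (B1 ∪ B2 ∪ B3 = {0, 1, 2, 3, 4, 5, 6, 7, 8}); total cost 9 + 6 + 5 = 20.
No covering selection has total cost below 20.

20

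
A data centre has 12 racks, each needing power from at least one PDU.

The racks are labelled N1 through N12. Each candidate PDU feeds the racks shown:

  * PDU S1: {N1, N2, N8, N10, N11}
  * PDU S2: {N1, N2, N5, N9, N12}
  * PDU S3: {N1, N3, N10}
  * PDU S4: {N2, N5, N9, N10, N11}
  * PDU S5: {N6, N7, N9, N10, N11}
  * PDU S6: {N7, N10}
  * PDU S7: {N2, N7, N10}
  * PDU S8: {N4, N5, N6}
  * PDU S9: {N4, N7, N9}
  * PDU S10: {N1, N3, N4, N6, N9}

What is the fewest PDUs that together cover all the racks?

4

Take {S1, S2, S6, S10}. Their union is {N1, N2, N3, N4, N5, N6, N7, N8, N9, N10, N11, N12}, which is all 12 racks.
No 3 of the 10 PDUs cover everything (all 120 combinations miss at least one rack), so 4 is optimal.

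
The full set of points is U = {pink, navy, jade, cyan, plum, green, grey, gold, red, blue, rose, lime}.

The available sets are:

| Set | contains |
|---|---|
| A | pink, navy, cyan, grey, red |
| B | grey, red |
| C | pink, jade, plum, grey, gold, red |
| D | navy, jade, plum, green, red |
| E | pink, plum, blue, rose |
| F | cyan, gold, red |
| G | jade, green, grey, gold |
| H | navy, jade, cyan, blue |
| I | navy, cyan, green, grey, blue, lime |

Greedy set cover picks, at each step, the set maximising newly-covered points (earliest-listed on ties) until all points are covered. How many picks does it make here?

3

Greedy: pick C (covers 6 new) → pick I (covers 5 new) → pick E (covers 1 new). Total picks: 3.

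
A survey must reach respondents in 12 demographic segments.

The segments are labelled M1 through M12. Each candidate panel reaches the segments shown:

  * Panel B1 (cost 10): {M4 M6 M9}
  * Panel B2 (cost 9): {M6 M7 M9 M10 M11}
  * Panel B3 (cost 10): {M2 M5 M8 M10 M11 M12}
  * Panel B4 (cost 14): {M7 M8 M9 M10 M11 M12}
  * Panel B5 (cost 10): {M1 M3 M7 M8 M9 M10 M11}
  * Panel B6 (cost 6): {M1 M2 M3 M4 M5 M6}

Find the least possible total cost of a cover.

B4, B6 together cover every segment (B4 ∪ B6 = {M1, M2, M3, M4, M5, M6, M7, M8, M9, M10, M11, M12}); total cost 14 + 6 = 20.
The greedy pick B6, B5, B3 costs 26; no covering selection beats 20.

20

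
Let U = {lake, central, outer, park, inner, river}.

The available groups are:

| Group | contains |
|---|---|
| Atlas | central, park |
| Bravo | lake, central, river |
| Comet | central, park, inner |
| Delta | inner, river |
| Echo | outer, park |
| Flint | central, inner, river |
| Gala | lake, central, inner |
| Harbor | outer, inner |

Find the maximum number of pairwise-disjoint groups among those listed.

2

Echo, Gala are pairwise disjoint (Echo={outer,park}; Gala={lake,central,inner}).
Every remaining group overlaps one of these, and no 3 of the listed groups are pairwise disjoint, so 2 is the maximum.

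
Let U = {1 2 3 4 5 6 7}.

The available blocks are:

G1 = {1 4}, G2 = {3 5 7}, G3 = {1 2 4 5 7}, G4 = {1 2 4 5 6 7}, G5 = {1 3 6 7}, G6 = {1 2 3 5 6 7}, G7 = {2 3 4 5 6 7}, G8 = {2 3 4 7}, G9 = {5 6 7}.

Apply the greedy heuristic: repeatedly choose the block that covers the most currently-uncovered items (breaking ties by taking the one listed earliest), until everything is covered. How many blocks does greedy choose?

2

Greedy: pick G4 (covers 6 new) → pick G2 (covers 1 new). Total picks: 2.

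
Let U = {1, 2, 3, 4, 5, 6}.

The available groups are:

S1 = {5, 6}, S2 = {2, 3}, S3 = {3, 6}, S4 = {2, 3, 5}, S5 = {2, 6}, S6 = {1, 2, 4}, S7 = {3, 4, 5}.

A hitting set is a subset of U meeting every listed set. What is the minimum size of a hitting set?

Take H = {2, 3, 6}. Each listed group contains at least one of these, so H is a hitting set of size 3.
No choice of 2 points meets every group, so 3 is the minimum.

3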